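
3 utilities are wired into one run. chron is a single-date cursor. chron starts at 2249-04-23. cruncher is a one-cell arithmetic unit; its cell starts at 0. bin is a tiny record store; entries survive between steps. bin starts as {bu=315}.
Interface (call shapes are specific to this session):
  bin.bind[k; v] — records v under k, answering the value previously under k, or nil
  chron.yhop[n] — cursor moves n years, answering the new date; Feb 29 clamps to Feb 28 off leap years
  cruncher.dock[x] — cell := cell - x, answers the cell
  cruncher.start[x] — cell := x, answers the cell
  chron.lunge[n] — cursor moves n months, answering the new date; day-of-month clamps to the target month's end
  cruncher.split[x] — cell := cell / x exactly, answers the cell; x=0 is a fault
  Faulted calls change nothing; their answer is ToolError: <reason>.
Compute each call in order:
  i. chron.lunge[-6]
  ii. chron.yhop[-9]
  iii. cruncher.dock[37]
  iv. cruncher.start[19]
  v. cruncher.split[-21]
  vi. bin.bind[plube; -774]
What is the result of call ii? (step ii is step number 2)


Now I run lunge using n: -6, which returns 2248-10-23.
Invoking yhop using n: -9, giving 2239-10-23.
I invoke dock using x: 37, which returns -37.
Now I run start using x: 19: 19.
Now I run split using x: -21, which returns -19/21.
Now I run bind using k: plube, v: -774, and get nil.

Answer: 2239-10-23


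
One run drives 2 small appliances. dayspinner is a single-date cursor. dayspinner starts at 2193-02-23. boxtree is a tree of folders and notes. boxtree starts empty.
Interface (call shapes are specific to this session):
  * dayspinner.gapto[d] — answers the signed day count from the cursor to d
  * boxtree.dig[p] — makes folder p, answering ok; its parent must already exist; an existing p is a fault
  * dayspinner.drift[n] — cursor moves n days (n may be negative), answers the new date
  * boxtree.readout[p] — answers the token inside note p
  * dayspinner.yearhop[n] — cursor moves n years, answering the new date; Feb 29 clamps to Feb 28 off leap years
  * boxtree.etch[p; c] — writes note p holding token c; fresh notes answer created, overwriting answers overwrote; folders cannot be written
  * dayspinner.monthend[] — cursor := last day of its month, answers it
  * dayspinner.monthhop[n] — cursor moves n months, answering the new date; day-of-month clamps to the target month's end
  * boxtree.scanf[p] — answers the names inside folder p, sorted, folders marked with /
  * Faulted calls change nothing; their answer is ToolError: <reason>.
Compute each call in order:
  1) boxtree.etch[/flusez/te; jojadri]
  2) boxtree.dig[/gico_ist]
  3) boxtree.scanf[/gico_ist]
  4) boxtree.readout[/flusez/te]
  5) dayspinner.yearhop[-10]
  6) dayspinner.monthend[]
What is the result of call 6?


→ boxtree.etch(p: /flusez/te, c: jojadri)
← ToolError: no parent
→ boxtree.dig(p: /gico_ist)
← ok
→ boxtree.scanf(p: /gico_ist)
← []
→ boxtree.readout(p: /flusez/te)
← ToolError: not found
→ dayspinner.yearhop(n: -10)
← 2183-02-23
→ dayspinner.monthend()
← 2183-02-28

Answer: 2183-02-28


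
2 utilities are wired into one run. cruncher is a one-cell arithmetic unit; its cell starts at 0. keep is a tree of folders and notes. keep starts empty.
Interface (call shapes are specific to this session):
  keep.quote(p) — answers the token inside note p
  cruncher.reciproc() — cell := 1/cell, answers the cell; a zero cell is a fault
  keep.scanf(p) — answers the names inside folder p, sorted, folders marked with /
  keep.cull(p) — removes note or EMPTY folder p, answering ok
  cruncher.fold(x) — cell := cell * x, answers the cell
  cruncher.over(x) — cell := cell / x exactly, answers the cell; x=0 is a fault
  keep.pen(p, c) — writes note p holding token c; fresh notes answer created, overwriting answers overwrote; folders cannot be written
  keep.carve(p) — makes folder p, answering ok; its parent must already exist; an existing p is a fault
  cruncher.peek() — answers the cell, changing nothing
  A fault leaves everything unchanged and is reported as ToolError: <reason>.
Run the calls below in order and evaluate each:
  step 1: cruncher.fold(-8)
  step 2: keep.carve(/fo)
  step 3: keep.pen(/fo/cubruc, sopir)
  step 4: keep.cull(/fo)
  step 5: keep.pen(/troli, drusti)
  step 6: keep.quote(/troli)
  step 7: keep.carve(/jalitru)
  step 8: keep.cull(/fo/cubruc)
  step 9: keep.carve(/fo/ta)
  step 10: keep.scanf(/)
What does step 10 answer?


Answer: [fo/, jalitru/, troli]

Derivation:
! fold(x→-8) -> 0
! carve(p→/fo) -> ok
! pen(p→/fo/cubruc, c→sopir) -> created
! cull(p→/fo) -> ToolError: not empty
! pen(p→/troli, c→drusti) -> created
! quote(p→/troli) -> drusti
! carve(p→/jalitru) -> ok
! cull(p→/fo/cubruc) -> ok
! carve(p→/fo/ta) -> ok
! scanf(p→/) -> [fo/, jalitru/, troli]


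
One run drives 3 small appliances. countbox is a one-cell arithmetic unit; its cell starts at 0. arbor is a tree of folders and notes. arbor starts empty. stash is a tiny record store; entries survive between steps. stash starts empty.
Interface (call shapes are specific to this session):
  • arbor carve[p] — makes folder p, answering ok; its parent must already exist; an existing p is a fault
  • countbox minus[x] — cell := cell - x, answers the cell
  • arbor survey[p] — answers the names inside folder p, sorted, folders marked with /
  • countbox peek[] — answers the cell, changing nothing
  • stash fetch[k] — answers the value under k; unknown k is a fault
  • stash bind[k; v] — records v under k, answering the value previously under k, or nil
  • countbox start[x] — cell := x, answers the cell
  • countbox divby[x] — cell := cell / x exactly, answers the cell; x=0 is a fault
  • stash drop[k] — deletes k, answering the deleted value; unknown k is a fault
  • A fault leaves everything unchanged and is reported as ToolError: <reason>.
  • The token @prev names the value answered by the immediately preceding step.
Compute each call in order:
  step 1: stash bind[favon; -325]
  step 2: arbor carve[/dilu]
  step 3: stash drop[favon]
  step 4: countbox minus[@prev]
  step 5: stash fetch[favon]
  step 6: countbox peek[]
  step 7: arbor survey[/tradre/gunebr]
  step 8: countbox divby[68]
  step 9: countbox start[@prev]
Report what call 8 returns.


→ stash bind(k=favon, v=-325)
← nil
→ arbor carve(p=/dilu)
← ok
→ stash drop(k=favon)
← -325
→ countbox minus(x=@prev)
← 325
→ stash fetch(k=favon)
← ToolError: no such key favon
→ countbox peek()
← 325
→ arbor survey(p=/tradre/gunebr)
← ToolError: not found
→ countbox divby(x=68)
← 325/68
→ countbox start(x=@prev)
← 325/68

Answer: 325/68


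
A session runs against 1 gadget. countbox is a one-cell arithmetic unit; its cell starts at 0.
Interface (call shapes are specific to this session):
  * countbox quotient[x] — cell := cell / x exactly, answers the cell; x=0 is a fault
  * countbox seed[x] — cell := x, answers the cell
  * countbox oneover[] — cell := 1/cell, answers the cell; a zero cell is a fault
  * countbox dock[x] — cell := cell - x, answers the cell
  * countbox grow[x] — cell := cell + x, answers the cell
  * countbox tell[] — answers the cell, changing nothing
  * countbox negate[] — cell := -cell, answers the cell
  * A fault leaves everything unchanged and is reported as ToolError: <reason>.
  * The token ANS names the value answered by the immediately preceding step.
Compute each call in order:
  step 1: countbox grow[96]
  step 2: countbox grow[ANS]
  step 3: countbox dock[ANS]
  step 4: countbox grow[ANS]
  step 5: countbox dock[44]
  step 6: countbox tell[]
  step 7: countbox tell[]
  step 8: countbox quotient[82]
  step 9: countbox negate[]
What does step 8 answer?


Answer: -22/41

Derivation:
Act: countbox grow[x→96]
Obs: 96
Act: countbox grow[x→ANS]
Obs: 192
Act: countbox dock[x→ANS]
Obs: 0
Act: countbox grow[x→ANS]
Obs: 0
Act: countbox dock[x→44]
Obs: -44
Act: countbox tell[]
Obs: -44
Act: countbox tell[]
Obs: -44
Act: countbox quotient[x→82]
Obs: -22/41
Act: countbox negate[]
Obs: 22/41


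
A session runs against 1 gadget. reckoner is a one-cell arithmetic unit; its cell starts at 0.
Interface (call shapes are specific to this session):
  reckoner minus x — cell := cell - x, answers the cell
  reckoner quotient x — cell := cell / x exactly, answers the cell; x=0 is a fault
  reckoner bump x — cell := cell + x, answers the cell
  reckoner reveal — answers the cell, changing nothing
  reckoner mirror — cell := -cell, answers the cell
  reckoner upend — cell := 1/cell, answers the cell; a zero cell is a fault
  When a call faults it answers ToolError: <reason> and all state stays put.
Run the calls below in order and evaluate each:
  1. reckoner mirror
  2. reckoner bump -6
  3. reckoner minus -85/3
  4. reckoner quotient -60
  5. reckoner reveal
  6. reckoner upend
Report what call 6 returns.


Answer: -180/67

Derivation:
~$ reckoner mirror
= 0
~$ reckoner bump x='-6'
= -6
~$ reckoner minus x='-85/3'
= 67/3
~$ reckoner quotient x='-60'
= -67/180
~$ reckoner reveal
= -67/180
~$ reckoner upend
= -180/67


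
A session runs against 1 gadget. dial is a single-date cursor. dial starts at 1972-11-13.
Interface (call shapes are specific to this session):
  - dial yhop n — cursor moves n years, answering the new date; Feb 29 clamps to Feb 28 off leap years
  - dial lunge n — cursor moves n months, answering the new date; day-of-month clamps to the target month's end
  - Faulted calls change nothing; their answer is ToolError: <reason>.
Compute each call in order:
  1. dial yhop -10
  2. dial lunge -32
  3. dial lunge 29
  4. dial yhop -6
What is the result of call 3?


Answer: 1962-08-13

Derivation:
→ dial yhop(-10)
← 1962-11-13
→ dial lunge(-32)
← 1960-03-13
→ dial lunge(29)
← 1962-08-13
→ dial yhop(-6)
← 1956-08-13


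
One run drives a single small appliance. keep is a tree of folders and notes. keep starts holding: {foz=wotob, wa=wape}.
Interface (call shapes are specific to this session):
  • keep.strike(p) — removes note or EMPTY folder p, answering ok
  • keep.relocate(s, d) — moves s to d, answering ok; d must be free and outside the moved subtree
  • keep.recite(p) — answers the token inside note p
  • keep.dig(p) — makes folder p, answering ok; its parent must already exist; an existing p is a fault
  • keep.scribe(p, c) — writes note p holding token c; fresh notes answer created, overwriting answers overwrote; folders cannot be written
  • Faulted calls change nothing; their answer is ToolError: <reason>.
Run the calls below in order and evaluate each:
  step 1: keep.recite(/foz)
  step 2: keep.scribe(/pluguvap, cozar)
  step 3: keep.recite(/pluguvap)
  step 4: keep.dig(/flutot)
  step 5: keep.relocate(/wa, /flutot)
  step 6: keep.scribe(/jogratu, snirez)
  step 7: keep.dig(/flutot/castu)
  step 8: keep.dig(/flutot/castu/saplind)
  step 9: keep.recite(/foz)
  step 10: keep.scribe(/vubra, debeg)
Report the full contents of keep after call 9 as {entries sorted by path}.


Answer: {flutot/, flutot/castu/, flutot/castu/saplind/, foz=wotob, jogratu=snirez, pluguvap=cozar, wa=wape}

Derivation:
I use recite using p: /foz, and see wotob.
Calling scribe using p: /pluguvap, c: cozar, giving created.
I call recite using p: /pluguvap, and observe cozar.
I call dig using p: /flutot, and see ok.
Calling relocate using s: /wa, d: /flutot, giving ToolError: exists.
I call scribe using p: /jogratu, c: snirez, which returns created.
I run dig using p: /flutot/castu: ok.
Then dig using p: /flutot/castu/saplind: ok.
Calling recite using p: /foz: wotob.
Next I call scribe using p: /vubra, c: debeg, yielding created.


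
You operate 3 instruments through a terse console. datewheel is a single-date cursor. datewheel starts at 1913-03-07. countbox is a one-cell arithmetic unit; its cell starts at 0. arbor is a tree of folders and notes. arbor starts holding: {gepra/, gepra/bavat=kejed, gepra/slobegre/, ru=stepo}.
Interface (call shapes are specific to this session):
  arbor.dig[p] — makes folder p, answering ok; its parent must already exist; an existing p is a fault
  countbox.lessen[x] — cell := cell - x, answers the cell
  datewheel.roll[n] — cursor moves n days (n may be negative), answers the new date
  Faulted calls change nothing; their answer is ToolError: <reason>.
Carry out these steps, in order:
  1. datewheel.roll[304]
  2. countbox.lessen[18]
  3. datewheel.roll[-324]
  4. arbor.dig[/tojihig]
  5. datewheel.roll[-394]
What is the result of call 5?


Act: roll[n→304]
Obs: 1914-01-05
Act: lessen[x→18]
Obs: -18
Act: roll[n→-324]
Obs: 1913-02-15
Act: dig[p→/tojihig]
Obs: ok
Act: roll[n→-394]
Obs: 1912-01-18

Answer: 1912-01-18


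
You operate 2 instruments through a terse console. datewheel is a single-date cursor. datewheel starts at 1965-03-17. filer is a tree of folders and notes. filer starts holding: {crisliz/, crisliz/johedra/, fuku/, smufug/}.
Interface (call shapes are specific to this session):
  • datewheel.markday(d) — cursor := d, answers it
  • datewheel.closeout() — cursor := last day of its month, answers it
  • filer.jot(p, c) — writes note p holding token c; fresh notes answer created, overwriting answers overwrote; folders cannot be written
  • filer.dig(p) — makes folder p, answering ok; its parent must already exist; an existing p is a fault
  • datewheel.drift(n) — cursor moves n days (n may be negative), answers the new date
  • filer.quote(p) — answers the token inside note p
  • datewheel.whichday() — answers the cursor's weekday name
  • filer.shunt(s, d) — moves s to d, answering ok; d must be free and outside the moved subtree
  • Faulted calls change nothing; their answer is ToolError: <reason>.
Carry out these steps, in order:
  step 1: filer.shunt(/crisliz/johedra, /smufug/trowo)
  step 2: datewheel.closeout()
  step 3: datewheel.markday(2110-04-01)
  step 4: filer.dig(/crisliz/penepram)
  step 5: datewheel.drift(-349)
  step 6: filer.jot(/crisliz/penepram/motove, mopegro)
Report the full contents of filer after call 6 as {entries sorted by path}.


;; 1. filer.shunt(/crisliz/johedra, /smufug/trowo) : ok
;; 2. datewheel.closeout() : 1965-03-31
;; 3. datewheel.markday(2110-04-01) : 2110-04-01
;; 4. filer.dig(/crisliz/penepram) : ok
;; 5. datewheel.drift(-349) : 2109-04-17
;; 6. filer.jot(/crisliz/penepram/motove, mopegro) : created

Answer: {crisliz/, crisliz/penepram/, crisliz/penepram/motove=mopegro, fuku/, smufug/, smufug/trowo/}


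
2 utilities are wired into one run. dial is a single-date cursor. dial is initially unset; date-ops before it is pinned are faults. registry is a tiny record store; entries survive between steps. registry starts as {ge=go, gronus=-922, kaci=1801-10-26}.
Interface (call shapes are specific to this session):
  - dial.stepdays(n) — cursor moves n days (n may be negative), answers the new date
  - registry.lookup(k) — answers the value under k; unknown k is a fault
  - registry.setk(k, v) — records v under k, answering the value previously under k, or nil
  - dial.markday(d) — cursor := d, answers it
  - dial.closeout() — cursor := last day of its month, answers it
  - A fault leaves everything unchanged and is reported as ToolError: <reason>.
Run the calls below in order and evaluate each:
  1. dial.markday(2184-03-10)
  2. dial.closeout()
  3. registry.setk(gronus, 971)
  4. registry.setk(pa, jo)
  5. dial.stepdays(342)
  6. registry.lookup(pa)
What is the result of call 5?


~$ markday d→2184-03-10
[out] 2184-03-10
~$ closeout
[out] 2184-03-31
~$ setk k→gronus v→971
[out] -922
~$ setk k→pa v→jo
[out] nil
~$ stepdays n→342
[out] 2185-03-08
~$ lookup k→pa
[out] jo

Answer: 2185-03-08


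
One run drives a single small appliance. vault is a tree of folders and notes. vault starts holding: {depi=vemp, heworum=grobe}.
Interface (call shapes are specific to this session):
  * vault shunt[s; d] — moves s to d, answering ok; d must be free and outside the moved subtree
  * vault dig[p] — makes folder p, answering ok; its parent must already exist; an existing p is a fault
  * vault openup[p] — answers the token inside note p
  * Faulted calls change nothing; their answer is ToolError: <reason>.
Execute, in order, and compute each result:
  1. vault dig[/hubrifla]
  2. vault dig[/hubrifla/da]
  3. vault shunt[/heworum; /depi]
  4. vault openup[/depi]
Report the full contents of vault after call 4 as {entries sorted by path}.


Step: vault dig[p: /hubrifla]
Result: ok
Step: vault dig[p: /hubrifla/da]
Result: ok
Step: vault shunt[s: /heworum; d: /depi]
Result: ToolError: exists
Step: vault openup[p: /depi]
Result: vemp

Answer: {depi=vemp, heworum=grobe, hubrifla/, hubrifla/da/}


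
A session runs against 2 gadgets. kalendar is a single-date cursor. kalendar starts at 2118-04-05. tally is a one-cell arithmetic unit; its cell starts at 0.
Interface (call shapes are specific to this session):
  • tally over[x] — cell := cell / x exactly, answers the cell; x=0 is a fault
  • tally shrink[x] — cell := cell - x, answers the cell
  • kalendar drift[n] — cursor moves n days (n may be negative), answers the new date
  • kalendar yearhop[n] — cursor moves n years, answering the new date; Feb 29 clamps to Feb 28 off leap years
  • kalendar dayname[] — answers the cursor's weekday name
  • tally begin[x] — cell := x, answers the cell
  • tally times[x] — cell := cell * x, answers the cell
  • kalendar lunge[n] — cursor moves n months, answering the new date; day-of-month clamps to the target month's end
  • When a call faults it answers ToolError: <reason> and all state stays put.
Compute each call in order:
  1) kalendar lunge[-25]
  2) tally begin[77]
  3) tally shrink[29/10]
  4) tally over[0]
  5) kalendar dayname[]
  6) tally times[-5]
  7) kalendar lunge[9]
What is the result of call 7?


Answer: 2116-12-05

Derivation:
→ kalendar lunge(n='-25')
← 2116-03-05
→ tally begin(x='77')
← 77
→ tally shrink(x='29/10')
← 741/10
→ tally over(x='0')
← ToolError: division by zero
→ kalendar dayname()
← Thursday
→ tally times(x='-5')
← -741/2
→ kalendar lunge(n='9')
← 2116-12-05


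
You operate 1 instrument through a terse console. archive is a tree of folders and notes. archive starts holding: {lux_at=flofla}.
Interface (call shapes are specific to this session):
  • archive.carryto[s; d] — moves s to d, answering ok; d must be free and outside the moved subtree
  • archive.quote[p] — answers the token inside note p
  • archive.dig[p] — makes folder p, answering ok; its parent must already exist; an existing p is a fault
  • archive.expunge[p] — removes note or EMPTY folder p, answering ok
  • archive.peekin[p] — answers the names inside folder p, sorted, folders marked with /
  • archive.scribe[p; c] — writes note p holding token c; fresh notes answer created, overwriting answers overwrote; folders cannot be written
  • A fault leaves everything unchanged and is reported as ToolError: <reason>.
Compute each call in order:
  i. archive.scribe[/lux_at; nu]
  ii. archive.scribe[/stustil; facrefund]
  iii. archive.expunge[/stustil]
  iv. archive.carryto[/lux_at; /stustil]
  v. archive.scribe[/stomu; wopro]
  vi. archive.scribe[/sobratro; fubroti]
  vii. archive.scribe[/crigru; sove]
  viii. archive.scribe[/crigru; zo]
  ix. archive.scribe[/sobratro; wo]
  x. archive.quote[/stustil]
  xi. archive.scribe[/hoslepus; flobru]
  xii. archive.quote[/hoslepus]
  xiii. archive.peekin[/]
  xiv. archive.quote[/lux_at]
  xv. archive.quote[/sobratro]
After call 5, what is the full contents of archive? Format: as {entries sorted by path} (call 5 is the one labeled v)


Answer: {stomu=wopro, stustil=nu}

Derivation:
I call archive.scribe with p: /lux_at, c: nu, and observe overwrote.
I use archive.scribe with p: /stustil, c: facrefund, and get created.
I call archive.expunge with p: /stustil, yielding ok.
Calling archive.carryto with s: /lux_at, d: /stustil, yielding ok.
I call archive.scribe with p: /stomu, c: wopro, — result: created.
Invoking archive.scribe with p: /sobratro, c: fubroti, → created.
I invoke archive.scribe with p: /crigru, c: sove, and see created.
Now I run archive.scribe with p: /crigru, c: zo, yielding overwrote.
I invoke archive.scribe with p: /sobratro, c: wo, — result: overwrote.
Calling archive.quote with p: /stustil, yielding nu.
Now I run archive.scribe with p: /hoslepus, c: flobru, and get created.
I run archive.quote with p: /hoslepus, giving flobru.
I run archive.peekin with p: /, and observe [crigru, hoslepus, sobratro, stomu, stustil].
I use archive.quote with p: /lux_at: ToolError: not found.
Calling archive.quote with p: /sobratro, which returns wo.


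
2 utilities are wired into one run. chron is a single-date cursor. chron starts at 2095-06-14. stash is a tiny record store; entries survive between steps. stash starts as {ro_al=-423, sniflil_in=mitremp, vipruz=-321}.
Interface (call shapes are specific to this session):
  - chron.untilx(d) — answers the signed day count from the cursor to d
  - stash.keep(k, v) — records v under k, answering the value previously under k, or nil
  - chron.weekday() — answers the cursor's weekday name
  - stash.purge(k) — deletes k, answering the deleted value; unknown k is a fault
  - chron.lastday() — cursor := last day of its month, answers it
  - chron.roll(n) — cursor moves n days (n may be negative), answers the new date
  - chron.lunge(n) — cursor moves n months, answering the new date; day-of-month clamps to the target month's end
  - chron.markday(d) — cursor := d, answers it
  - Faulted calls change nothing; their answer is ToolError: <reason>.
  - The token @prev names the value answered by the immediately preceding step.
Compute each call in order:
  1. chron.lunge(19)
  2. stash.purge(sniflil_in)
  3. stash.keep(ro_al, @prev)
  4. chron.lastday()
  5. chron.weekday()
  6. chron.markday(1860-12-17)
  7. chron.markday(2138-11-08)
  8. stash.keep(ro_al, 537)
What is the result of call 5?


Answer: Thursday

Derivation:
I call lunge using n='19', and get 2097-01-14.
Calling purge using k='sniflil_in', yielding mitremp.
Calling keep using k='ro_al', v='@prev', giving -423.
Using lastday(), and observe 2097-01-31.
I invoke weekday(), yielding Thursday.
I try markday using d='1860-12-17', and see 1860-12-17.
Invoking markday using d='2138-11-08', and observe 2138-11-08.
Then keep using k='ro_al', v='537', which returns mitremp.


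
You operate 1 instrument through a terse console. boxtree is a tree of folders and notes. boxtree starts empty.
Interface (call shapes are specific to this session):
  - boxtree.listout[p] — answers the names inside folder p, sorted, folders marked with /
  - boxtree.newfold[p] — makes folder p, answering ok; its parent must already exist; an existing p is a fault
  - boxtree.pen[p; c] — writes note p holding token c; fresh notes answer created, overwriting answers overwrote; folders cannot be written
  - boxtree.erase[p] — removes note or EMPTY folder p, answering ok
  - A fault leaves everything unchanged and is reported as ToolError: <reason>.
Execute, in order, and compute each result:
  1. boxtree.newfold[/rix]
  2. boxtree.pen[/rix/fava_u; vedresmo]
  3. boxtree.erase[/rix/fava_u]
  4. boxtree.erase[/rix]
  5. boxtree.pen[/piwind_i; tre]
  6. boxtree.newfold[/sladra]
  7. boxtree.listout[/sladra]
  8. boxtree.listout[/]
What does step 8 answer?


Answer: [piwind_i, sladra/]

Derivation:
% newfold(p: /rix) => ok
% pen(p: /rix/fava_u, c: vedresmo) => created
% erase(p: /rix/fava_u) => ok
% erase(p: /rix) => ok
% pen(p: /piwind_i, c: tre) => created
% newfold(p: /sladra) => ok
% listout(p: /sladra) => []
% listout(p: /) => [piwind_i, sladra/]


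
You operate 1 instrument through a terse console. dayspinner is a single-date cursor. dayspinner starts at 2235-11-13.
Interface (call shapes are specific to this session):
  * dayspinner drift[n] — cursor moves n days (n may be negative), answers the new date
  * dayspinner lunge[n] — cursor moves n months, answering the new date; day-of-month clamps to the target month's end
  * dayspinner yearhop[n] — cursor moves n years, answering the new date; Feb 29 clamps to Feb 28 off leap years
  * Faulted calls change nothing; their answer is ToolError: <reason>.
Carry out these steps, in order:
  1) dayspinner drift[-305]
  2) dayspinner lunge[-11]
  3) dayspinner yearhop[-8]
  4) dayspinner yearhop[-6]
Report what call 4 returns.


>> dayspinner drift(n: -305)
<< 2235-01-12
>> dayspinner lunge(n: -11)
<< 2234-02-12
>> dayspinner yearhop(n: -8)
<< 2226-02-12
>> dayspinner yearhop(n: -6)
<< 2220-02-12

Answer: 2220-02-12


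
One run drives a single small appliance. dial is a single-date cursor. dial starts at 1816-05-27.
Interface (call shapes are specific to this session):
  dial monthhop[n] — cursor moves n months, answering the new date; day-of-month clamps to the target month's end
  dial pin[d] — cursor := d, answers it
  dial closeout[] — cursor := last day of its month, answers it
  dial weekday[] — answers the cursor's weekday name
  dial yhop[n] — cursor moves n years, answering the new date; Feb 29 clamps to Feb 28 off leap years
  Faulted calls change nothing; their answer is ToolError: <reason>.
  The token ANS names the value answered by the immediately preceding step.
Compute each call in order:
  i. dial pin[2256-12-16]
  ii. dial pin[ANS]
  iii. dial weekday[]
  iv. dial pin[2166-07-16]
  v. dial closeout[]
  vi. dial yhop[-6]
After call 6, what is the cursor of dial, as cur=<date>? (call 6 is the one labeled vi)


Answer: cur=2160-07-31

Derivation:
I invoke dial pin on 2256-12-16, and get 2256-12-16.
I call dial pin on ANS: 2256-12-16.
Then dial weekday(), → Tuesday.
I call dial pin on 2166-07-16, and observe 2166-07-16.
I run dial closeout(), yielding 2166-07-31.
I try dial yhop on -6, and get 2160-07-31.


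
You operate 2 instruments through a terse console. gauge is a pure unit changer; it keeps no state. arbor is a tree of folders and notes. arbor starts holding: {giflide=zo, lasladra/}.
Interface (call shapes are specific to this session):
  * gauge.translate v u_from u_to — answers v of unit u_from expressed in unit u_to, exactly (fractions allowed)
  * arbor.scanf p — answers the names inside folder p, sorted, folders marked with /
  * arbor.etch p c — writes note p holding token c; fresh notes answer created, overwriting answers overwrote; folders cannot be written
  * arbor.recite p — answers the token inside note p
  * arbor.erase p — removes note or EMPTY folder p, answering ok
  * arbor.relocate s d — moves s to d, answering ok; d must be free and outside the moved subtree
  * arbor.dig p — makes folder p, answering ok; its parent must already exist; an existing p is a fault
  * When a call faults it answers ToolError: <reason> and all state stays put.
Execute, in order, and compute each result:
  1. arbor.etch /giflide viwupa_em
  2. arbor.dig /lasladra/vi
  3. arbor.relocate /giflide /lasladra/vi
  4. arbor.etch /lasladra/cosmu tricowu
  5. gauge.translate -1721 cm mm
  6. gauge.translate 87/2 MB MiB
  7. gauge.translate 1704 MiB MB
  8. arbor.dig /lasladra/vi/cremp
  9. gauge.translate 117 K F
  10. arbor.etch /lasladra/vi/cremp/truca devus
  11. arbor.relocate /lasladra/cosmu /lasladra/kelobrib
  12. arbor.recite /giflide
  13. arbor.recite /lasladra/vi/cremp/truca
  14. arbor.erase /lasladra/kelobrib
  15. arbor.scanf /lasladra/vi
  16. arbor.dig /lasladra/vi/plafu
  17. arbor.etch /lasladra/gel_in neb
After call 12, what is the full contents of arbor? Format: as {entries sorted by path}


Then arbor.etch with p→/giflide, c→viwupa_em, — result: overwrote.
Next I call arbor.dig with p→/lasladra/vi, which returns ok.
Using arbor.relocate with s→/giflide, d→/lasladra/vi, → ToolError: exists.
I run arbor.etch with p→/lasladra/cosmu, c→tricowu, yielding created.
I invoke gauge.translate with v→-1721, u_from→cm, u_to→mm, and get -17210.
Now I run gauge.translate with v→87/2, u_from→MB, u_to→MiB, → 1359375/32768.
I invoke gauge.translate with v→1704, u_from→MiB, u_to→MB, and see 27918336/15625.
I invoke arbor.dig with p→/lasladra/vi/cremp, giving ok.
I run gauge.translate with v→117, u_from→K, u_to→F, yielding -24907/100.
Then arbor.etch with p→/lasladra/vi/cremp/truca, c→devus, giving created.
I call arbor.relocate with s→/lasladra/cosmu, d→/lasladra/kelobrib, and observe ok.
I run arbor.recite with p→/giflide, — result: viwupa_em.
Calling arbor.recite with p→/lasladra/vi/cremp/truca, and observe devus.
I try arbor.erase with p→/lasladra/kelobrib, which returns ok.
I call arbor.scanf with p→/lasladra/vi: [cremp/].
Using arbor.dig with p→/lasladra/vi/plafu, and get ok.
Calling arbor.etch with p→/lasladra/gel_in, c→neb, and get created.

Answer: {giflide=viwupa_em, lasladra/, lasladra/kelobrib=tricowu, lasladra/vi/, lasladra/vi/cremp/, lasladra/vi/cremp/truca=devus}


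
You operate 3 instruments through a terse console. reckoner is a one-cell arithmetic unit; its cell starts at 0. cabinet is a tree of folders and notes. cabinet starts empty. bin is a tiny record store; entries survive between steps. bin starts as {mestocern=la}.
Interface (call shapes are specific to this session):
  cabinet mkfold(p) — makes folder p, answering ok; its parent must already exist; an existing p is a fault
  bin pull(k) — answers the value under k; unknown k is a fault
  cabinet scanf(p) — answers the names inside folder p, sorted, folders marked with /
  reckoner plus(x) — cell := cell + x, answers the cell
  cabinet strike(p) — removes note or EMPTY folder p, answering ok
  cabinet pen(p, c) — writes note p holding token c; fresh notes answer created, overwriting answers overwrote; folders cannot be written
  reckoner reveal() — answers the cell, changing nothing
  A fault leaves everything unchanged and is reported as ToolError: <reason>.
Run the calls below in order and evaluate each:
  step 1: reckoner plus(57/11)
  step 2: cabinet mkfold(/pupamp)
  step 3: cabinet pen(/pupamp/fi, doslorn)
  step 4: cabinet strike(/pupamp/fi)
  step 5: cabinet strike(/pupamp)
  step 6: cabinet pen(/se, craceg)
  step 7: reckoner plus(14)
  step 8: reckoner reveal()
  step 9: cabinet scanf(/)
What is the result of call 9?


==> reckoner plus(x→57/11)
<== 57/11
==> cabinet mkfold(p→/pupamp)
<== ok
==> cabinet pen(p→/pupamp/fi, c→doslorn)
<== created
==> cabinet strike(p→/pupamp/fi)
<== ok
==> cabinet strike(p→/pupamp)
<== ok
==> cabinet pen(p→/se, c→craceg)
<== created
==> reckoner plus(x→14)
<== 211/11
==> reckoner reveal()
<== 211/11
==> cabinet scanf(p→/)
<== [se]

Answer: [se]


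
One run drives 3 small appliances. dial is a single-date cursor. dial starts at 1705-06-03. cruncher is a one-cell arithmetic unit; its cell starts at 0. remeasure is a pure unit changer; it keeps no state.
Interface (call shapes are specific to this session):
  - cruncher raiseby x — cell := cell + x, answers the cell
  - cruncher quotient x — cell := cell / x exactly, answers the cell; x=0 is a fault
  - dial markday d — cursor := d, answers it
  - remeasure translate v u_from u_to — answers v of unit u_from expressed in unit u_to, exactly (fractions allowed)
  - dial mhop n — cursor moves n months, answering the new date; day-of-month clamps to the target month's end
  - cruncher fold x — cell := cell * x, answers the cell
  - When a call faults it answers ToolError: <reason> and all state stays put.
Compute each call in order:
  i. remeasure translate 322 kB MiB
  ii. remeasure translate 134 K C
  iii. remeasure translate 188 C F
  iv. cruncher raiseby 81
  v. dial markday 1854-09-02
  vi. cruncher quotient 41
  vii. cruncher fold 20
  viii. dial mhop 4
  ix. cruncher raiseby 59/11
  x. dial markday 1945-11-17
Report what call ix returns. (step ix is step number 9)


-> remeasure translate(v=322, u_from=kB, u_to=MiB)
<- 20125/65536
-> remeasure translate(v=134, u_from=K, u_to=C)
<- -2783/20
-> remeasure translate(v=188, u_from=C, u_to=F)
<- 1852/5
-> cruncher raiseby(x=81)
<- 81
-> dial markday(d=1854-09-02)
<- 1854-09-02
-> cruncher quotient(x=41)
<- 81/41
-> cruncher fold(x=20)
<- 1620/41
-> dial mhop(n=4)
<- 1855-01-02
-> cruncher raiseby(x=59/11)
<- 20239/451
-> dial markday(d=1945-11-17)
<- 1945-11-17

Answer: 20239/451


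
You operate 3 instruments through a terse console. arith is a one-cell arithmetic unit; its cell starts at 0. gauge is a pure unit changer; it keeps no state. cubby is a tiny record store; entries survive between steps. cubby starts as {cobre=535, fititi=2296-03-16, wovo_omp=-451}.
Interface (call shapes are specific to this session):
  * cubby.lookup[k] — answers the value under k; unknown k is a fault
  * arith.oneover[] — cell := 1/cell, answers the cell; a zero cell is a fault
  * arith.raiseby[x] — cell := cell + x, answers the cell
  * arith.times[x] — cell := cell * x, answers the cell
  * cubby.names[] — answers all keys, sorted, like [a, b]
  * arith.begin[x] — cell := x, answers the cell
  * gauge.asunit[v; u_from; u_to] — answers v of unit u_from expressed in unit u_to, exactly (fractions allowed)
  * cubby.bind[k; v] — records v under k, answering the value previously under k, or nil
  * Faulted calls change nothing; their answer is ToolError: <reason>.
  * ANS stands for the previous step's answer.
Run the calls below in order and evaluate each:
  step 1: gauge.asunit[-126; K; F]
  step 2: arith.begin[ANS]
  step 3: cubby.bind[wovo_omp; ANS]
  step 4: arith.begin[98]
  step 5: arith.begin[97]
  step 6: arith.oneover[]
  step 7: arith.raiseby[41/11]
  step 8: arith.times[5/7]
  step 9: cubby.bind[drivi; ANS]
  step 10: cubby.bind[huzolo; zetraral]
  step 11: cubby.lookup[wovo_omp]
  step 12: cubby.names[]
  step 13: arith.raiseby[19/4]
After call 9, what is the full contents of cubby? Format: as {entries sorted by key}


I use gauge.asunit using -126, K, F, — result: -68647/100.
Now I run arith.begin using ANS, and observe -68647/100.
I call cubby.bind using wovo_omp, ANS, → -451.
I invoke arith.begin using 98: 98.
I use arith.begin using 97, — result: 97.
Now I run arith.oneover(), yielding 1/97.
Then arith.raiseby using 41/11, giving 3988/1067.
Using arith.times using 5/7, → 19940/7469.
Then cubby.bind using drivi, ANS: nil.
I use cubby.bind using huzolo, zetraral, and see nil.
I use cubby.lookup using wovo_omp: -68647/100.
I run cubby.names(), which returns [cobre, drivi, fititi, huzolo, wovo_omp].
I use arith.raiseby using 19/4, and observe 221671/29876.

Answer: {cobre=535, drivi=19940/7469, fititi=2296-03-16, wovo_omp=-68647/100}


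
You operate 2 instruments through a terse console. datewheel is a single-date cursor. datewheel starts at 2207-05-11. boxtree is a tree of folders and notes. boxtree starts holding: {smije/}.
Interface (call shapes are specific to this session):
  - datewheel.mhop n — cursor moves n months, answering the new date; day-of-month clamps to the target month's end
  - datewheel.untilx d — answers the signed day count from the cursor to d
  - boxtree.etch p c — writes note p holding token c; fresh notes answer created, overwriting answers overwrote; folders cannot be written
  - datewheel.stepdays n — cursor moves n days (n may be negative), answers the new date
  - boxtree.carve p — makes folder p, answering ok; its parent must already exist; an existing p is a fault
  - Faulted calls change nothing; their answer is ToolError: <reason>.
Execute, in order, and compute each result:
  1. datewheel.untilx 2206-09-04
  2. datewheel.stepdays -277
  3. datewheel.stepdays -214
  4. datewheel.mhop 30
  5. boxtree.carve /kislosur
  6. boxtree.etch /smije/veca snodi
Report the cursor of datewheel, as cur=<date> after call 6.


>> datewheel.untilx(d→2206-09-04)
<< -249
>> datewheel.stepdays(n→-277)
<< 2206-08-07
>> datewheel.stepdays(n→-214)
<< 2206-01-05
>> datewheel.mhop(n→30)
<< 2208-07-05
>> boxtree.carve(p→/kislosur)
<< ok
>> boxtree.etch(p→/smije/veca, c→snodi)
<< created

Answer: cur=2208-07-05


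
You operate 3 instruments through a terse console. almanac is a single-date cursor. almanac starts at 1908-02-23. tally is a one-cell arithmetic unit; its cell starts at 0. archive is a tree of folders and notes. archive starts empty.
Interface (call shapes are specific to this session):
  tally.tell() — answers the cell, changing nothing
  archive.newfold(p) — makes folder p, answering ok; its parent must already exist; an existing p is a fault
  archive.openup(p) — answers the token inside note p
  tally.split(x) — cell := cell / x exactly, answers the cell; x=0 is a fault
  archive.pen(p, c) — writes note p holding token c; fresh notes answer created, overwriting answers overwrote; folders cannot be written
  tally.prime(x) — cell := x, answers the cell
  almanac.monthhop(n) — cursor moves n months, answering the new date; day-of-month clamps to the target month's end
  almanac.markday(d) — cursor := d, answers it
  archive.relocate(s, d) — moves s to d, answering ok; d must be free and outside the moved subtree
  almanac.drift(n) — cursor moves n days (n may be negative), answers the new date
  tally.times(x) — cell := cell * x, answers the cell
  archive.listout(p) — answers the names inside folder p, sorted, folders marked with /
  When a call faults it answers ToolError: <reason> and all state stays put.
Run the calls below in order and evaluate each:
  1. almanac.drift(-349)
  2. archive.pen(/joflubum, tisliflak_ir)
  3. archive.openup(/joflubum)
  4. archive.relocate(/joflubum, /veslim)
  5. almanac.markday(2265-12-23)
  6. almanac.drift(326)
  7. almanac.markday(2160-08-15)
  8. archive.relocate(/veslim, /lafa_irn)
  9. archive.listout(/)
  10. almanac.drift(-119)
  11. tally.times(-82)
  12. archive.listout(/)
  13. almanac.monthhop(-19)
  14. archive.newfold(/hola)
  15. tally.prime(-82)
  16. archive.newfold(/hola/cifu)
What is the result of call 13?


==> almanac.drift(-349)
<== 1907-03-11
==> archive.pen(/joflubum, tisliflak_ir)
<== created
==> archive.openup(/joflubum)
<== tisliflak_ir
==> archive.relocate(/joflubum, /veslim)
<== ok
==> almanac.markday(2265-12-23)
<== 2265-12-23
==> almanac.drift(326)
<== 2266-11-14
==> almanac.markday(2160-08-15)
<== 2160-08-15
==> archive.relocate(/veslim, /lafa_irn)
<== ok
==> archive.listout(/)
<== [lafa_irn]
==> almanac.drift(-119)
<== 2160-04-18
==> tally.times(-82)
<== 0
==> archive.listout(/)
<== [lafa_irn]
==> almanac.monthhop(-19)
<== 2158-09-18
==> archive.newfold(/hola)
<== ok
==> tally.prime(-82)
<== -82
==> archive.newfold(/hola/cifu)
<== ok

Answer: 2158-09-18


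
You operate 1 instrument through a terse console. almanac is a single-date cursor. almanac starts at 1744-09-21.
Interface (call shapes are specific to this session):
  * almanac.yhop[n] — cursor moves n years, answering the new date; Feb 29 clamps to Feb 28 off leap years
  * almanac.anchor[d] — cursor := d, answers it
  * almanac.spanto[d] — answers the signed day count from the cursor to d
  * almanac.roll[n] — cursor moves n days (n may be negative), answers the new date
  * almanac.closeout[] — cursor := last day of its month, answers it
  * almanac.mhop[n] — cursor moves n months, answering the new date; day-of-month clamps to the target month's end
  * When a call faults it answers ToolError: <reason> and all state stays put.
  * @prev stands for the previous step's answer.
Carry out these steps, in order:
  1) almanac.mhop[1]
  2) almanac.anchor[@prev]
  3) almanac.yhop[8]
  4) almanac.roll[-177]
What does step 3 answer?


Act: almanac.mhop[n='1']
Obs: 1744-10-21
Act: almanac.anchor[d='@prev']
Obs: 1744-10-21
Act: almanac.yhop[n='8']
Obs: 1752-10-21
Act: almanac.roll[n='-177']
Obs: 1752-04-27

Answer: 1752-10-21


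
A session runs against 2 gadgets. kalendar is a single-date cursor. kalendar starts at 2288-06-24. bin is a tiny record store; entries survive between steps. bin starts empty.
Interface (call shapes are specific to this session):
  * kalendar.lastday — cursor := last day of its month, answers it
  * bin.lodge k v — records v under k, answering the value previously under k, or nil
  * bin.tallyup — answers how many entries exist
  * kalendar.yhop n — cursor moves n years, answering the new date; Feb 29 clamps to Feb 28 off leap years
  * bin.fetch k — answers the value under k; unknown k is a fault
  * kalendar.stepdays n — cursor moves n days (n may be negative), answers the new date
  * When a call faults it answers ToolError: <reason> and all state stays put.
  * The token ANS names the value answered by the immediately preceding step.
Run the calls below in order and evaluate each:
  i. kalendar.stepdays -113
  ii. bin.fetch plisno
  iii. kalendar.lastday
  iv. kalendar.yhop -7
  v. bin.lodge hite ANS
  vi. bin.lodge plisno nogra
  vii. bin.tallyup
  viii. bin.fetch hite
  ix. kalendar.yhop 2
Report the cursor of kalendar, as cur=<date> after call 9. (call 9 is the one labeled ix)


Answer: cur=2283-03-31

Derivation:
Step: stepdays[-113]
Result: 2288-03-03
Step: fetch[plisno]
Result: ToolError: no such key plisno
Step: lastday[]
Result: 2288-03-31
Step: yhop[-7]
Result: 2281-03-31
Step: lodge[hite; ANS]
Result: nil
Step: lodge[plisno; nogra]
Result: nil
Step: tallyup[]
Result: 2
Step: fetch[hite]
Result: 2281-03-31
Step: yhop[2]
Result: 2283-03-31
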